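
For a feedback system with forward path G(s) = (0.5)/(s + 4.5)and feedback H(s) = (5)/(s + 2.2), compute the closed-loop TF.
Closed-loop T = G/(1+GH).
Numerator: G_num * H_den = 0.5*s + 1.1.
Denominator: G_den * H_den + G_num * H_num = (s^2 + 6.7*s + 9.9) + (2.5) = s^2 + 6.7*s + 12.4.
T(s) = (0.5*s + 1.1)/(s^2 + 6.7*s + 12.4)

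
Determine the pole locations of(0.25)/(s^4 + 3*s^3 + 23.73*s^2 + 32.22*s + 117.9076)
Set denominator = 0: s^4 + 3*s^3 + 23.73*s^2 + 32.22*s + 117.9076 = (s^2 + s + 10.49)(s^2 + 2*s + 11.24) = 0 → Poles: -0.5 + 3.2j, -0.5 - 3.2j, -1 + 3.2j, -1 - 3.2j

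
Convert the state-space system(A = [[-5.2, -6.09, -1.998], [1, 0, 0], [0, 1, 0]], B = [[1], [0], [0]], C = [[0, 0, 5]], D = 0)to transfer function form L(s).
L(s) = C(sI - A)⁻¹B + D.
Characteristic polynomial det(sI - A) = s^3 + 5.2*s^2 + 6.09*s + 1.998.
Numerator from C·adj(sI-A)·B + D·det(sI-A) = 5.
L(s) = (5)/(s^3 + 5.2*s^2 + 6.09*s + 1.998)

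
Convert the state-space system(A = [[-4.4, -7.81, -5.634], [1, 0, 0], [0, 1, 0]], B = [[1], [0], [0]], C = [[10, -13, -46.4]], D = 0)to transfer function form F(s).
F(s) = C(sI - A)⁻¹B + D.
Characteristic polynomial det(sI - A) = s^3 + 4.4*s^2 + 7.81*s + 5.634.
Numerator from C·adj(sI-A)·B + D·det(sI-A) = 10*s^2 - 13*s - 46.4.
F(s) = (10*s^2 - 13*s - 46.4)/(s^3 + 4.4*s^2 + 7.81*s + 5.634)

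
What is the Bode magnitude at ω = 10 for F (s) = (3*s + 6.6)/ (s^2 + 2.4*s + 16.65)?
Substitute s = j*10: F(j10) = 0.0225821 - 0.353426j.
|F(j10)| = sqrt(Re² + Im²) = 0.3541.
20*log₁₀(0.3541) = -9.02 dB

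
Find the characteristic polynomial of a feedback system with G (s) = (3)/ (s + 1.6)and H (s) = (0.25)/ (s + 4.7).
Characteristic poly = G_den * H_den + G_num * H_num = (s^2 + 6.3*s + 7.52) + (0.75) = s^2 + 6.3*s + 8.27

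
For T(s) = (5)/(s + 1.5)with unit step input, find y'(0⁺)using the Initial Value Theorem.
IVT: y'(0⁺) = lim_{s→∞} s²·Y(s) = lim_{s→∞} s·T(s).
deg(num) = 0, deg(den) = 1, relative degree = 1, so s·T(s) → (leading num)/(leading den) = 5/1 = 5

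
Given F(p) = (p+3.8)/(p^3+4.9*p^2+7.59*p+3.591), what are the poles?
Set denominator = 0: p^3 + 4.9*p^2 + 7.59*p + 3.591 = (p + 0.9)(p + 2.1)(p + 1.9) = 0 → Poles: -0.9, -1.9, -2.1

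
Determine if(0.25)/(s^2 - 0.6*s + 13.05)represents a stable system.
Denominator: s^2 - 0.6*s + 13.05. Poles: 0.3 + 3.6j, 0.3 - 3.6j. All Re(p)<0: No (unstable)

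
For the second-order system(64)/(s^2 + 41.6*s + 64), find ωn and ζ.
Standard form: ωn²/(s²+2ζωn·s+ωn²).
const=64=ωn² → ωn=8, s coeff=41.6=2ζωn → ζ=2.6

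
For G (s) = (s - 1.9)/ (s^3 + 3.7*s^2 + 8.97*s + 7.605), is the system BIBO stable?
Denominator: s^3 + 3.7*s^2 + 8.97*s + 7.605 = (s + 1.3)(s^2 + 2.4*s + 5.85). Poles: -1.2 + 2.1j, -1.2 - 2.1j, -1.3. All Re(p)<0: Yes (stable)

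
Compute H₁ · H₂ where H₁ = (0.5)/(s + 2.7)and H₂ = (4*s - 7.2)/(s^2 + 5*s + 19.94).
Series: H = H₁ · H₂ = (n₁·n₂)/(d₁·d₂).
Num: n₁·n₂ = 2*s - 3.6. Den: d₁·d₂ = s^3 + 7.7*s^2 + 33.44*s + 53.838.
H(s) = (2*s - 3.6)/(s^3 + 7.7*s^2 + 33.44*s + 53.838)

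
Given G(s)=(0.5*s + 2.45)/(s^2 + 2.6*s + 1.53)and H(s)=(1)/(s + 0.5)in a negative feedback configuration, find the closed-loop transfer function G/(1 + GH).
Closed-loop T = G/(1+GH).
Numerator: G_num * H_den = 0.5*s^2 + 2.7*s + 1.225.
Denominator: G_den * H_den + G_num * H_num = (s^3 + 3.1*s^2 + 2.83*s + 0.765) + (0.5*s + 2.45) = s^3 + 3.1*s^2 + 3.33*s + 3.215.
T(s) = (0.5*s^2 + 2.7*s + 1.225)/(s^3 + 3.1*s^2 + 3.33*s + 3.215)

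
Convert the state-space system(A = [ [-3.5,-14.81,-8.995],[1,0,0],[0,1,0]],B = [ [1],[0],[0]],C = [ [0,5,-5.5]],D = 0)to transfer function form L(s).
L(s) = C(sI - A)⁻¹B + D.
Characteristic polynomial det(sI - A) = s^3 + 3.5*s^2 + 14.81*s + 8.995.
Numerator from C·adj(sI-A)·B + D·det(sI-A) = 5*s - 5.5.
L(s) = (5*s - 5.5)/(s^3 + 3.5*s^2 + 14.81*s + 8.995)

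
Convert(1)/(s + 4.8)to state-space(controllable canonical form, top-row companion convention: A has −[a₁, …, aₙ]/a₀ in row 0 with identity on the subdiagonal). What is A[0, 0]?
Reachable canonical form for den = s + 4.8: top row of A = -[a₁,a₂,...,aₙ]/a₀, ones on the subdiagonal, zeros elsewhere.
A = [[-4.8]].
A[0,0] = -4.8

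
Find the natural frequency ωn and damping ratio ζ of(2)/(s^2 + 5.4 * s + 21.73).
Underdamped: complex pole -2.7 + 3.8j. ωn = |pole| = 4.662, ζ = -Re(pole)/ωn = 0.5792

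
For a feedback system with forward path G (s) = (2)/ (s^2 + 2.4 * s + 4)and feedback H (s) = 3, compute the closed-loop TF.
Closed-loop T = G/(1+GH).
Numerator: G_num * H_den = 2.
Denominator: G_den * H_den + G_num * H_num = (s^2 + 2.4*s + 4) + (6) = s^2 + 2.4*s + 10.
T(s) = (2)/(s^2 + 2.4*s + 10)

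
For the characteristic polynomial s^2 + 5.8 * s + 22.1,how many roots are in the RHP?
Poles: -2.9 + 3.7j, -2.9 - 3.7j. RHP poles (Re>0): 0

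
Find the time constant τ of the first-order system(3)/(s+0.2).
First-order system: τ = -1/pole. Pole = -0.2. τ = -1/(-0.2) = 5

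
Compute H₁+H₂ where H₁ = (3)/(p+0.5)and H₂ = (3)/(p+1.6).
Parallel: H = H₁ + H₂ = (n₁·d₂ + n₂·d₁)/(d₁·d₂).
n₁·d₂ = 3*p + 4.8. n₂·d₁ = 3*p + 1.5. Sum = 6*p + 6.3. d₁·d₂ = p^2 + 2.1*p + 0.8.
H(p) = (6*p + 6.3)/(p^2 + 2.1*p + 0.8)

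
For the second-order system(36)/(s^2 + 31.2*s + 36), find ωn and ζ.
Standard form: ωn²/(s²+2ζωn·s+ωn²).
const=36=ωn² → ωn=6, s coeff=31.2=2ζωn → ζ=2.6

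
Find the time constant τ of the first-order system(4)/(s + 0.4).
First-order system: τ = -1/pole. Pole = -0.4. τ = -1/(-0.4) = 2.5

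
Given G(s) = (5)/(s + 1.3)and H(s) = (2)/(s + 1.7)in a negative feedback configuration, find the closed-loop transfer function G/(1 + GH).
Closed-loop T = G/(1+GH).
Numerator: G_num * H_den = 5*s + 8.5.
Denominator: G_den * H_den + G_num * H_num = (s^2 + 3*s + 2.21) + (10) = s^2 + 3*s + 12.21.
T(s) = (5*s + 8.5)/(s^2 + 3*s + 12.21)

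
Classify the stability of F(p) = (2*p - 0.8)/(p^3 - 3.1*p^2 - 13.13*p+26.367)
Denominator: p^3 - 3.1*p^2 - 13.13*p + 26.367 = (p - 1.7)(p - 4.7)(p + 3.3). Poles: -3.3, 1.7, 4.7. Unstable (2 pole(s) in RHP)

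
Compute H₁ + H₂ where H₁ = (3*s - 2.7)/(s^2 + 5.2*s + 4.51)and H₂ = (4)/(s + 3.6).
Parallel: H = H₁ + H₂ = (n₁·d₂ + n₂·d₁)/(d₁·d₂).
n₁·d₂ = 3*s^2 + 8.1*s - 9.72. n₂·d₁ = 4*s^2 + 20.8*s + 18.04. Sum = 7*s^2 + 28.9*s + 8.32. d₁·d₂ = s^3 + 8.8*s^2 + 23.23*s + 16.236.
H(s) = (7*s^2 + 28.9*s + 8.32)/(s^3 + 8.8*s^2 + 23.23*s + 16.236)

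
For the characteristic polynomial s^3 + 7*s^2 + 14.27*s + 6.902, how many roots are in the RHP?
s^3 + 7*s^2 + 14.27*s + 6.902 = (s + 2.9)(s + 0.7)(s + 3.4). Poles: -0.7, -2.9, -3.4. RHP poles (Re>0): 0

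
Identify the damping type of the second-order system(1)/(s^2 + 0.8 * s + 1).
Standard form: ωn²/(s²+2ζωn·s+ωn²) gives ωn=1, ζ=0.4.
Underdamped (ζ = 0.4 < 1)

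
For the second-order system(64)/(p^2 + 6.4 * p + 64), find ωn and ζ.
Standard form: ωn²/(p²+2ζωn·p+ωn²).
const=64=ωn² → ωn=8, p coeff=6.4=2ζωn → ζ=0.4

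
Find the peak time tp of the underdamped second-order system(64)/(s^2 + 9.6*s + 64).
Standard form: ωn²/(s²+2ζωn·s+ωn²) → ωn = 8, ζ = 0.6.
ωd = ωn·√(1-ζ²) = 8·√(1-0.6²) = 6.4.
tp = π/ωd = π/6.4 = 0.4909 s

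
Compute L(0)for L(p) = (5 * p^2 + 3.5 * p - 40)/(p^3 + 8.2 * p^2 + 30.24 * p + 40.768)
DC gain = L(0) = num(0)/den(0) = -40/40.768 = -0.9812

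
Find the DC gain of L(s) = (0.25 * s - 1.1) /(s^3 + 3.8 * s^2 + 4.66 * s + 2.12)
DC gain = L(0) = num(0)/den(0) = -1.1/2.12 = -0.5189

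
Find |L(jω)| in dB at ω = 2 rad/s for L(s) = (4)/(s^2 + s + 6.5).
Substitute s = j*2: L(j2) = 0.97561 - 0.780488j.
|L(j2)| = sqrt(Re² + Im²) = 1.249.
20*log₁₀(1.249) = 1.93 dB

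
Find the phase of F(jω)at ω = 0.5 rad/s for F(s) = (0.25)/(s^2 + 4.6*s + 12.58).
Substitute s = j*0.5: F(j0.5) = 0.019594 - 0.003655j.
∠F(j0.5) = atan2(Im, Re) = atan2(-0.003655, 0.019594) = -10.57°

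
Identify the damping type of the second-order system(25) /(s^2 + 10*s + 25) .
Standard form: ωn²/(s²+2ζωn·s+ωn²) gives ωn=5, ζ=1.
Critically damped (ζ = 1)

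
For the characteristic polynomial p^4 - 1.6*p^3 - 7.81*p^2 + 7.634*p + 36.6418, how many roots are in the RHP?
p^4 - 1.6*p^3 - 7.81*p^2 + 7.634*p + 36.6418 = (p^2 - 5.4*p + 8.29)(p^2 + 3.8*p + 4.42). Poles: -1.9 + 0.9j, -1.9 - 0.9j, 2.7 + 1j, 2.7 - 1j. RHP poles (Re>0): 2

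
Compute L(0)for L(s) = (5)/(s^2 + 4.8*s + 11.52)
DC gain = L(0) = num(0)/den(0) = 5/11.52 = 0.434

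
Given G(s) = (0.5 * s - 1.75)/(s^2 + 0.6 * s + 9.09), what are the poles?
Set denominator = 0: s^2 + 0.6*s + 9.09 = 0 → Poles: -0.3 + 3j, -0.3 - 3j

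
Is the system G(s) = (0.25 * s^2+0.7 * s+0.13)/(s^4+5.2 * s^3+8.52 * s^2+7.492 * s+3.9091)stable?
Denominator: s^4 + 5.2*s^3 + 8.52*s^2 + 7.492*s + 3.9091 = (s + 3.1)(s + 1.3)(s^2 + 0.8*s + 0.97). Poles: -0.4 + 0.9j, -0.4 - 0.9j, -1.3, -3.1. All Re(p)<0: Yes (stable)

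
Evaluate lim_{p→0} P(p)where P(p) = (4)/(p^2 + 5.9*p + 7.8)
DC gain = P(0) = num(0)/den(0) = 4/7.8 = 0.5128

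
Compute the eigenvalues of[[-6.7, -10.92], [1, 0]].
Eigenvalues solve det(λI - A) = 0.
Characteristic polynomial: λ^2 + 6.7*λ + 10.92 = 0.
Factor: (λ + 3.9)(λ + 2.8) = 0.
Roots: -2.8, -3.9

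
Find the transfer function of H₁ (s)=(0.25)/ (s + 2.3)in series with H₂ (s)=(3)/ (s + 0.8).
Series: H = H₁ · H₂ = (n₁·n₂)/(d₁·d₂).
Num: n₁·n₂ = 0.75. Den: d₁·d₂ = s^2 + 3.1*s + 1.84.
H(s) = (0.75)/(s^2 + 3.1*s + 1.84)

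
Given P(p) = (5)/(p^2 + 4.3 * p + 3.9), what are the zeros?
Numerator is a nonzero constant (5) → Zeros: none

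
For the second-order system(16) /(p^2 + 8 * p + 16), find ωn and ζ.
Standard form: ωn²/(p²+2ζωn·p+ωn²).
const=16=ωn² → ωn=4, p coeff=8=2ζωn → ζ=1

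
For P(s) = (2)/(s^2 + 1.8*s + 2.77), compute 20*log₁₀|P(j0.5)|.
Substitute s = j*0.5: P(j0.5) = 0.703871 - 0.251383j.
|P(j0.5)| = sqrt(Re² + Im²) = 0.7474.
20*log₁₀(0.7474) = -2.53 dB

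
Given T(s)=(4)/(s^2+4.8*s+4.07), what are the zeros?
Numerator is a nonzero constant (4) → Zeros: none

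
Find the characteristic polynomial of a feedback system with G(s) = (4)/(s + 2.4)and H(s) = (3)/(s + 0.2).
Characteristic poly = G_den * H_den + G_num * H_num = (s^2 + 2.6*s + 0.48) + (12) = s^2 + 2.6*s + 12.48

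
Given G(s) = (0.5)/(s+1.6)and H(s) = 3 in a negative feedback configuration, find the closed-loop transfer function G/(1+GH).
Closed-loop T = G/(1+GH).
Numerator: G_num * H_den = 0.5.
Denominator: G_den * H_den + G_num * H_num = (s + 1.6) + (1.5) = s + 3.1.
T(s) = (0.5)/(s + 3.1)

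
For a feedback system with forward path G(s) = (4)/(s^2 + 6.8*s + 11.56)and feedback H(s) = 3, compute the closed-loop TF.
Closed-loop T = G/(1+GH).
Numerator: G_num * H_den = 4.
Denominator: G_den * H_den + G_num * H_num = (s^2 + 6.8*s + 11.56) + (12) = s^2 + 6.8*s + 23.56.
T(s) = (4)/(s^2 + 6.8*s + 23.56)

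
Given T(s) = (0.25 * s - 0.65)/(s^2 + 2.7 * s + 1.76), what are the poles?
Set denominator = 0: s^2 + 2.7*s + 1.76 = (s + 1.6)(s + 1.1) = 0 → Poles: -1.1, -1.6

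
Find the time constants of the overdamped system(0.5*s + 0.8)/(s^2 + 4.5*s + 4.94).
Overdamped: real poles at -2.6, -1.9. τ = -1/pole → τ₁ = 0.3846, τ₂ = 0.5263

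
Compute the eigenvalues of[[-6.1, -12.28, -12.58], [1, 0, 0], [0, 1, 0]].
Eigenvalues solve det(λI - A) = 0.
Characteristic polynomial: λ^3 + 6.1*λ^2 + 12.28*λ + 12.58 = 0.
Factor: (λ + 3.7)(λ^2 + 2.4*λ + 3.4) = 0.
Roots: -1.2 + 1.4j, -1.2 - 1.4j, -3.7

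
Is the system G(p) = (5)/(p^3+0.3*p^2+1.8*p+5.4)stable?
Denominator: p^3 + 0.3*p^2 + 1.8*p + 5.4 = (p + 1.5)(p^2 - 1.2*p + 3.6). Poles: -1.5, 0.6 + 1.8j, 0.6 - 1.8j. All Re(p)<0: No (unstable)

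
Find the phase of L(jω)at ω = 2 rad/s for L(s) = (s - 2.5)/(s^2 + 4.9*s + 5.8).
Substitute s = j*2: L(j2) = 0.152095 + 0.283038j.
∠L(j2) = atan2(Im, Re) = atan2(0.283038, 0.152095) = 61.75°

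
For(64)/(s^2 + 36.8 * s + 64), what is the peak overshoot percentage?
Standard form: ωn²/(s²+2ζωn·s+ωn²) → ωn = 8, ζ = 2.3.
ζ ≥ 1, so the response is non-oscillatory: peak overshoot = 0%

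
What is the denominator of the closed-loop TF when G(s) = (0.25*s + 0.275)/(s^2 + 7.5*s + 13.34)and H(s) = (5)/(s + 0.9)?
Characteristic poly = G_den * H_den + G_num * H_num = (s^3 + 8.4*s^2 + 20.09*s + 12.006) + (1.25*s + 1.375) = s^3 + 8.4*s^2 + 21.34*s + 13.381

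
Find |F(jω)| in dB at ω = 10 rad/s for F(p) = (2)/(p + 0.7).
Substitute p = j*10: F(j10) = 0.0139317 - 0.199025j.
|F(j10)| = sqrt(Re² + Im²) = 0.1995.
20*log₁₀(0.1995) = -14.00 dB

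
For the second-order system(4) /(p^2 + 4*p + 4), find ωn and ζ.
Standard form: ωn²/(p²+2ζωn·p+ωn²).
const=4=ωn² → ωn=2, p coeff=4=2ζωn → ζ=1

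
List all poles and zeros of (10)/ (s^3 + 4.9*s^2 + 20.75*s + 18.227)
Set denominator = 0: s^3 + 4.9*s^2 + 20.75*s + 18.227 = (s + 1.1)(s^2 + 3.8*s + 16.57) = 0 → Poles: -1.1, -1.9 + 3.6j, -1.9 - 3.6j
Numerator is a nonzero constant (10) → Zeros: none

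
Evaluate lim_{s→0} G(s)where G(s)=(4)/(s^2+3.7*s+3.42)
DC gain = G(0) = num(0)/den(0) = 4/3.42 = 1.17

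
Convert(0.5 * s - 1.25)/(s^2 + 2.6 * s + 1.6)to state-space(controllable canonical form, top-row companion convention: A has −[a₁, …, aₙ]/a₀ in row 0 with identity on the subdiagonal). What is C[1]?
Reachable canonical form: C = numerator coefficients (right-aligned, zero-padded to length n).
num = 0.5*s - 1.25, C = [[0.5, -1.25]].
C[1] = -1.25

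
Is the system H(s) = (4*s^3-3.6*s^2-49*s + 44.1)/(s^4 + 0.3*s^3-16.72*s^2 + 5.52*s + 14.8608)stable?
Denominator: s^4 + 0.3*s^3 - 16.72*s^2 + 5.52*s + 14.8608 = (s - 1.2)(s - 3.6)(s + 0.8)(s + 4.3). Poles: -0.8, -4.3, 1.2, 3.6. All Re(p)<0: No (unstable)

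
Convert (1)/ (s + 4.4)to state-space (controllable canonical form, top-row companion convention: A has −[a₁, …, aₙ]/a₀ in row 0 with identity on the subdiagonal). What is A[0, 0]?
Reachable canonical form for den = s + 4.4: top row of A = -[a₁,a₂,...,aₙ]/a₀, ones on the subdiagonal, zeros elsewhere.
A = [[-4.4]].
A[0,0] = -4.4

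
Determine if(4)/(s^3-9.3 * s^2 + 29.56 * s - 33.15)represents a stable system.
Denominator: s^3 - 9.3*s^2 + 29.56*s - 33.15 = (s - 3.9)(s^2 - 5.4*s + 8.5). Poles: 2.7 + 1.1j, 2.7 - 1.1j, 3.9. All Re(p)<0: No (unstable)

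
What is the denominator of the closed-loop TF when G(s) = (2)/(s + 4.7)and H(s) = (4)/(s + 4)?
Characteristic poly = G_den * H_den + G_num * H_num = (s^2 + 8.7*s + 18.8) + (8) = s^2 + 8.7*s + 26.8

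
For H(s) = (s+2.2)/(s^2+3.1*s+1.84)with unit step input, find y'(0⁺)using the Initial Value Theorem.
IVT: y'(0⁺) = lim_{s→∞} s²·Y(s) = lim_{s→∞} s·H(s).
deg(num) = 1, deg(den) = 2, relative degree = 1, so s·H(s) → (leading num)/(leading den) = 1/1 = 1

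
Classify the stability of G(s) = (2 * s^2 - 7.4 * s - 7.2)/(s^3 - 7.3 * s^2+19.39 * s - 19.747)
Denominator: s^3 - 7.3*s^2 + 19.39*s - 19.747 = (s - 3.1)(s^2 - 4.2*s + 6.37). Poles: 2.1 + 1.4j, 2.1 - 1.4j, 3.1. Unstable (3 pole(s) in RHP)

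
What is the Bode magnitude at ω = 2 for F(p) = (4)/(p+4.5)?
Substitute p = j*2: F(j2) = 0.742268 - 0.329897j.
|F(j2)| = sqrt(Re² + Im²) = 0.8123.
20*log₁₀(0.8123) = -1.81 dB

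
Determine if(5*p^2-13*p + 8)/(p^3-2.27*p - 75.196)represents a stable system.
Denominator: p^3 - 2.27*p - 75.196 = (p - 4.4)(p^2 + 4.4*p + 17.09). Poles: -2.2 + 3.5j, -2.2 - 3.5j, 4.4. All Re(p)<0: No (unstable)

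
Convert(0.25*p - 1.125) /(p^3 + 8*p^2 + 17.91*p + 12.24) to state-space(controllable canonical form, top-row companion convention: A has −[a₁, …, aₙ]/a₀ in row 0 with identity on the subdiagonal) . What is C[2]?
Reachable canonical form: C = numerator coefficients (right-aligned, zero-padded to length n).
num = 0.25*p - 1.125, C = [[0, 0.25, -1.125]].
C[2] = -1.125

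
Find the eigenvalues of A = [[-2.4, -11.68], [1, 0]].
Eigenvalues solve det(λI - A) = 0.
Characteristic polynomial: λ^2 + 2.4*λ + 11.68 = 0.
Roots: -1.2 + 3.2j, -1.2 - 3.2j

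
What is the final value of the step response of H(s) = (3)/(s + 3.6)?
FVT: lim_{t→∞} y(t) = lim_{s→0} s*Y(s) where Y(s) = H(s)/s.
= lim_{s→0} H(s) = H(0) = num(0)/den(0) = 3/3.6 = 0.8333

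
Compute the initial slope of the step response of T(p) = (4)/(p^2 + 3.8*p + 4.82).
IVT: y'(0⁺) = lim_{p→∞} p²·Y(p) = lim_{p→∞} p·T(p).
deg(num) = 0, deg(den) = 2, relative degree = 2 ≥ 2, so p·T(p) → 0. Initial slope = 0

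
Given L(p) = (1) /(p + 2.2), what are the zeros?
Numerator is a nonzero constant (1) → Zeros: none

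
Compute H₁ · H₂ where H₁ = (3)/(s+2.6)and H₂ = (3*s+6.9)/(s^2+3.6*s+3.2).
Series: H = H₁ · H₂ = (n₁·n₂)/(d₁·d₂).
Num: n₁·n₂ = 9*s + 20.7. Den: d₁·d₂ = s^3 + 6.2*s^2 + 12.56*s + 8.32.
H(s) = (9*s + 20.7)/(s^3 + 6.2*s^2 + 12.56*s + 8.32)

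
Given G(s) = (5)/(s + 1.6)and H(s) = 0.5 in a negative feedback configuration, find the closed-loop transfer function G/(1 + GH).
Closed-loop T = G/(1+GH).
Numerator: G_num * H_den = 5.
Denominator: G_den * H_den + G_num * H_num = (s + 1.6) + (2.5) = s + 4.1.
T(s) = (5)/(s + 4.1)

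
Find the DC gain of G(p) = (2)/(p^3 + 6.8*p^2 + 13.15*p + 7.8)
DC gain = G(0) = num(0)/den(0) = 2/7.8 = 0.2564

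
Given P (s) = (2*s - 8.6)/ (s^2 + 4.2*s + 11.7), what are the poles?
Set denominator = 0: s^2 + 4.2*s + 11.7 = 0 → Poles: -2.1 + 2.7j, -2.1 - 2.7j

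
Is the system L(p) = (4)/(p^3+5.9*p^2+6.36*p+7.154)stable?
Denominator: p^3 + 5.9*p^2 + 6.36*p + 7.154 = (p + 4.9)(p^2 + p + 1.46). Poles: -0.5 + 1.1j, -0.5 - 1.1j, -4.9. All Re(p)<0: Yes (stable)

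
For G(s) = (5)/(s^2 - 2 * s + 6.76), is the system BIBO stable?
Denominator: s^2 - 2*s + 6.76. Poles: 1 + 2.4j, 1 - 2.4j. All Re(p)<0: No (unstable)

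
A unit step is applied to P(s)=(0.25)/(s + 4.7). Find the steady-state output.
FVT: lim_{t→∞} y(t) = lim_{s→0} s*Y(s) where Y(s) = P(s)/s.
= lim_{s→0} P(s) = P(0) = num(0)/den(0) = 0.25/4.7 = 0.05319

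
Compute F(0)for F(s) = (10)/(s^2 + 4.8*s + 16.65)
DC gain = F(0) = num(0)/den(0) = 10/16.65 = 0.6006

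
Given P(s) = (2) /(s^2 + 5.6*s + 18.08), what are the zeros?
Numerator is a nonzero constant (2) → Zeros: none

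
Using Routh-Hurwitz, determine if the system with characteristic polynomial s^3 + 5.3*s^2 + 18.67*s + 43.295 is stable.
Routh array:
s^3: [1, 18.67]; s^2: [5.3, 43.295]; s^1: [10.5011]; s^0: [43.295]
First column: [1, 5.3, 10.5011, 43.295]. Sign changes = 0.
Yes, stable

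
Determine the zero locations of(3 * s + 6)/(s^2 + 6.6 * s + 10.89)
Set numerator = 0: 3*s + 6 = 0 → Zeros: -2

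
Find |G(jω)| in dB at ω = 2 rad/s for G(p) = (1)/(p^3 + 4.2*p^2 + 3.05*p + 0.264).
Substitute p = j*2: G(j2) = -0.0596861 + 0.00685799j.
|G(j2)| = sqrt(Re² + Im²) = 0.06008.
20*log₁₀(0.06008) = -24.43 dB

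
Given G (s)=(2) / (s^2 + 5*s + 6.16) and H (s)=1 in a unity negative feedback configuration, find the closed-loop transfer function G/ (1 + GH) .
Closed-loop T = G/(1+GH).
Numerator: G_num * H_den = 2.
Denominator: G_den * H_den + G_num * H_num = (s^2 + 5*s + 6.16) + (2) = s^2 + 5*s + 8.16.
T(s) = (2)/(s^2 + 5*s + 8.16)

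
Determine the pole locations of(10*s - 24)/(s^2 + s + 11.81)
Set denominator = 0: s^2 + s + 11.81 = 0 → Poles: -0.5 + 3.4j, -0.5 - 3.4j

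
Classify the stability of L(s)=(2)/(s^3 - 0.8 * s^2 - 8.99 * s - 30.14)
Denominator: s^3 - 0.8*s^2 - 8.99*s - 30.14 = (s - 4.4)(s^2 + 3.6*s + 6.85). Poles: -1.8 + 1.9j, -1.8 - 1.9j, 4.4. Unstable (1 pole(s) in RHP)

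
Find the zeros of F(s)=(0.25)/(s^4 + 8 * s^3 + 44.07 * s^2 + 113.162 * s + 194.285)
Numerator is a nonzero constant (0.25) → Zeros: none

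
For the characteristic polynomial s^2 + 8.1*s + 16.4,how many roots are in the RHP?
s^2 + 8.1*s + 16.4 = (s + 4)(s + 4.1). Poles: -4, -4.1. RHP poles (Re>0): 0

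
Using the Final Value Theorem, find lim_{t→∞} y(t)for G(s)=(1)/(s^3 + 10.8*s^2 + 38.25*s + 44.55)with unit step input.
FVT: lim_{t→∞} y(t) = lim_{s→0} s*Y(s) where Y(s) = G(s)/s.
= lim_{s→0} G(s) = G(0) = num(0)/den(0) = 1/44.55 = 0.02245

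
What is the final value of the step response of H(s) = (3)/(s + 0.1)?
FVT: lim_{t→∞} y(t) = lim_{s→0} s*Y(s) where Y(s) = H(s)/s.
= lim_{s→0} H(s) = H(0) = num(0)/den(0) = 3/0.1 = 30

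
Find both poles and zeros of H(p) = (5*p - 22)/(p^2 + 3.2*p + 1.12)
Set denominator = 0: p^2 + 3.2*p + 1.12 = (p + 2.8)(p + 0.4) = 0 → Poles: -0.4, -2.8
Set numerator = 0: 5*p - 22 = 0 → Zeros: 4.4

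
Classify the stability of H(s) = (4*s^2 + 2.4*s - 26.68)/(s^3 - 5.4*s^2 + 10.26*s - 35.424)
Denominator: s^3 - 5.4*s^2 + 10.26*s - 35.424 = (s - 4.8)(s^2 - 0.6*s + 7.38). Poles: 0.3 + 2.7j, 0.3 - 2.7j, 4.8. Unstable (3 pole(s) in RHP)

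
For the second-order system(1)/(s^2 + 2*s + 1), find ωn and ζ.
Standard form: ωn²/(s²+2ζωn·s+ωn²).
const=1=ωn² → ωn=1, s coeff=2=2ζωn → ζ=1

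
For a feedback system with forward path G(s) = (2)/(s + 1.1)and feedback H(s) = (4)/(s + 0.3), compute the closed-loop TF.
Closed-loop T = G/(1+GH).
Numerator: G_num * H_den = 2*s + 0.6.
Denominator: G_den * H_den + G_num * H_num = (s^2 + 1.4*s + 0.33) + (8) = s^2 + 1.4*s + 8.33.
T(s) = (2*s + 0.6)/(s^2 + 1.4*s + 8.33)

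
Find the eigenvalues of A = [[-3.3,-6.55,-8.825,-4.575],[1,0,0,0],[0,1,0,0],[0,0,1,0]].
Eigenvalues solve det(λI - A) = 0.
Characteristic polynomial: λ^4 + 3.3*λ^3 + 6.55*λ^2 + 8.825*λ + 4.575 = 0.
Factor: (λ + 1.5)(λ + 1)(λ^2 + 0.8*λ + 3.05) = 0.
Roots: -0.4 + 1.7j, -0.4 - 1.7j, -1, -1.5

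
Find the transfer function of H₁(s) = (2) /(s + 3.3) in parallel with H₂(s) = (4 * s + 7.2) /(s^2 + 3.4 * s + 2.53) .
Parallel: H = H₁ + H₂ = (n₁·d₂ + n₂·d₁)/(d₁·d₂).
n₁·d₂ = 2*s^2 + 6.8*s + 5.06. n₂·d₁ = 4*s^2 + 20.4*s + 23.76. Sum = 6*s^2 + 27.2*s + 28.82. d₁·d₂ = s^3 + 6.7*s^2 + 13.75*s + 8.349.
H(s) = (6*s^2 + 27.2*s + 28.82)/(s^3 + 6.7*s^2 + 13.75*s + 8.349)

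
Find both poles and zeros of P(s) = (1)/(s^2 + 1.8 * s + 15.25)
Set denominator = 0: s^2 + 1.8*s + 15.25 = 0 → Poles: -0.9 + 3.8j, -0.9 - 3.8j
Numerator is a nonzero constant (1) → Zeros: none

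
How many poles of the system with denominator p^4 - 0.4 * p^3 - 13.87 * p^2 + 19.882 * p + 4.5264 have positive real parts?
p^4 - 0.4*p^3 - 13.87*p^2 + 19.882*p + 4.5264 = (p - 2.4)(p + 0.2)(p + 4.1)(p - 2.3). Poles: -0.2, -4.1, 2.3, 2.4. RHP poles (Re>0): 2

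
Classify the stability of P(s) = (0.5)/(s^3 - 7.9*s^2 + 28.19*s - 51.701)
Denominator: s^3 - 7.9*s^2 + 28.19*s - 51.701 = (s - 4.1)(s^2 - 3.8*s + 12.61). Poles: 1.9 + 3j, 1.9 - 3j, 4.1. Unstable (3 pole(s) in RHP)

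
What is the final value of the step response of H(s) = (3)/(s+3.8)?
FVT: lim_{t→∞} y(t) = lim_{s→0} s*Y(s) where Y(s) = H(s)/s.
= lim_{s→0} H(s) = H(0) = num(0)/den(0) = 3/3.8 = 0.7895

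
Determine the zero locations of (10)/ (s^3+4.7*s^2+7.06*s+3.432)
Numerator is a nonzero constant (10) → Zeros: none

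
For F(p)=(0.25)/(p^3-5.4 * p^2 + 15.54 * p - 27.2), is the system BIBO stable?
Denominator: p^3 - 5.4*p^2 + 15.54*p - 27.2 = (p - 3.2)(p^2 - 2.2*p + 8.5). Poles: 1.1 + 2.7j, 1.1 - 2.7j, 3.2. All Re(p)<0: No (unstable)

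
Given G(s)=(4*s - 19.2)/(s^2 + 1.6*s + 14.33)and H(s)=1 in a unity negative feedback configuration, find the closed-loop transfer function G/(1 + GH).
Closed-loop T = G/(1+GH).
Numerator: G_num * H_den = 4*s - 19.2.
Denominator: G_den * H_den + G_num * H_num = (s^2 + 1.6*s + 14.33) + (4*s - 19.2) = s^2 + 5.6*s - 4.87.
T(s) = (4*s - 19.2)/(s^2 + 5.6*s - 4.87)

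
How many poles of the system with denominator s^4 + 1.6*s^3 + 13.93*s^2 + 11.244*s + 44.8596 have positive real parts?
s^4 + 1.6*s^3 + 13.93*s^2 + 11.244*s + 44.8596 = (s^2 + 0.4*s + 7.33)(s^2 + 1.2*s + 6.12). Poles: -0.2 + 2.7j, -0.2 - 2.7j, -0.6 + 2.4j, -0.6 - 2.4j. RHP poles (Re>0): 0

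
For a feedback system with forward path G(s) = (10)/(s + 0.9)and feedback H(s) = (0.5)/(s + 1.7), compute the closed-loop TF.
Closed-loop T = G/(1+GH).
Numerator: G_num * H_den = 10*s + 17.
Denominator: G_den * H_den + G_num * H_num = (s^2 + 2.6*s + 1.53) + (5) = s^2 + 2.6*s + 6.53.
T(s) = (10*s + 17)/(s^2 + 2.6*s + 6.53)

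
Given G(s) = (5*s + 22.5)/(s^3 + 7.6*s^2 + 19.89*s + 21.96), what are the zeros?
Set numerator = 0: 5*s + 22.5 = 0 → Zeros: -4.5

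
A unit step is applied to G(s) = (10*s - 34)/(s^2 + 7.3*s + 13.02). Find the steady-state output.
FVT: lim_{t→∞} y(t) = lim_{s→0} s*Y(s) where Y(s) = G(s)/s.
= lim_{s→0} G(s) = G(0) = num(0)/den(0) = -34/13.02 = -2.611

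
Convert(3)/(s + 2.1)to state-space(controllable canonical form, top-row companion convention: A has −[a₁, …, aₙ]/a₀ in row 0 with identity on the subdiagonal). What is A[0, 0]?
Reachable canonical form for den = s + 2.1: top row of A = -[a₁,a₂,...,aₙ]/a₀, ones on the subdiagonal, zeros elsewhere.
A = [[-2.1]].
A[0,0] = -2.1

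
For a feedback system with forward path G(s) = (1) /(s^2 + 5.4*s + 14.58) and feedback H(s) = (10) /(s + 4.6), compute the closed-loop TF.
Closed-loop T = G/(1+GH).
Numerator: G_num * H_den = s + 4.6.
Denominator: G_den * H_den + G_num * H_num = (s^3 + 10*s^2 + 39.42*s + 67.068) + (10) = s^3 + 10*s^2 + 39.42*s + 77.068.
T(s) = (s + 4.6)/(s^3 + 10*s^2 + 39.42*s + 77.068)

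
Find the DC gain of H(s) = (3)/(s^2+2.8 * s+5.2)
DC gain = H(0) = num(0)/den(0) = 3/5.2 = 0.5769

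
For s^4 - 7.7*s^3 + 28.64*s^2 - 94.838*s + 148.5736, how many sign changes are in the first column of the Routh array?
Routh array:
s^4: [1, 28.64, 148.5736]; s^3: [-7.7, -94.838]; s^2: [16.3234, 148.5736]; s^1: [-24.7534]; s^0: [148.5736]
First column: [1, -7.7, 16.3234, -24.7534, 148.5736]. Sign changes = 4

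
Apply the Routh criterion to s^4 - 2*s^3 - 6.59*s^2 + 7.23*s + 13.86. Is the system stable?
Routh array:
s^4: [1, -6.59, 13.86]; s^3: [-2, 7.23]; s^2: [-2.975, 13.86]; s^1: [-2.08765]; s^0: [13.86]
First column: [1, -2, -2.975, -2.08765, 13.86]. Sign changes = 2.
No, unstable (2 RHP root(s))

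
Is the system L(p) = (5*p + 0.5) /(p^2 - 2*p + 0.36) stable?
Denominator: p^2 - 2*p + 0.36 = (p - 0.2)(p - 1.8). Poles: 0.2, 1.8. All Re(p)<0: No (unstable)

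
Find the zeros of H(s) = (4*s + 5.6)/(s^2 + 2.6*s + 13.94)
Set numerator = 0: 4*s + 5.6 = 0 → Zeros: -1.4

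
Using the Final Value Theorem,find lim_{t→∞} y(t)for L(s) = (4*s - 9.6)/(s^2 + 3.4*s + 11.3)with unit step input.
FVT: lim_{t→∞} y(t) = lim_{s→0} s*Y(s) where Y(s) = L(s)/s.
= lim_{s→0} L(s) = L(0) = num(0)/den(0) = -9.6/11.3 = -0.8496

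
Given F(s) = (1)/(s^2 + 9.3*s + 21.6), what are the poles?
Set denominator = 0: s^2 + 9.3*s + 21.6 = (s + 4.8)(s + 4.5) = 0 → Poles: -4.5, -4.8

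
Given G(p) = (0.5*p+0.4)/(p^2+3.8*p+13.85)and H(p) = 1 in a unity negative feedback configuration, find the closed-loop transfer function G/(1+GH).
Closed-loop T = G/(1+GH).
Numerator: G_num * H_den = 0.5*p + 0.4.
Denominator: G_den * H_den + G_num * H_num = (p^2 + 3.8*p + 13.85) + (0.5*p + 0.4) = p^2 + 4.3*p + 14.25.
T(p) = (0.5*p + 0.4)/(p^2 + 4.3*p + 14.25)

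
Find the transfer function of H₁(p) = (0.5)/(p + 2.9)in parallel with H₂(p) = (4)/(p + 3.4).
Parallel: H = H₁ + H₂ = (n₁·d₂ + n₂·d₁)/(d₁·d₂).
n₁·d₂ = 0.5*p + 1.7. n₂·d₁ = 4*p + 11.6. Sum = 4.5*p + 13.3. d₁·d₂ = p^2 + 6.3*p + 9.86.
H(p) = (4.5*p + 13.3)/(p^2 + 6.3*p + 9.86)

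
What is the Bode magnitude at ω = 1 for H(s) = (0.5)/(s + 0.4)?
Substitute s = j*1: H(j1) = 0.172414 - 0.431034j.
|H(j1)| = sqrt(Re² + Im²) = 0.4642.
20*log₁₀(0.4642) = -6.67 dB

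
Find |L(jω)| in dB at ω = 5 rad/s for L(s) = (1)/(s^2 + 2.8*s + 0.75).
Substitute s = j*5: L(j5) = -0.0309287 - 0.0178557j.
|L(j5)| = sqrt(Re² + Im²) = 0.03571.
20*log₁₀(0.03571) = -28.94 dB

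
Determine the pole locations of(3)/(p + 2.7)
Set denominator = 0: p + 2.7 = 0 → Poles: -2.7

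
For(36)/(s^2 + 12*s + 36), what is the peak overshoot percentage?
Standard form: ωn²/(s²+2ζωn·s+ωn²) → ωn = 6, ζ = 1.
ζ ≥ 1, so the response is non-oscillatory: peak overshoot = 0%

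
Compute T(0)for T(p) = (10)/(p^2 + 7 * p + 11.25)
DC gain = T(0) = num(0)/den(0) = 10/11.25 = 0.8889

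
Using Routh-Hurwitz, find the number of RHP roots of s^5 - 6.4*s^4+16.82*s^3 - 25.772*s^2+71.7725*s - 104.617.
Routh array:
s^5: [1, 16.82, 71.7725]; s^4: [-6.4, -25.772, -104.617]; s^3: [12.7931, 55.4261]; s^2: [1.95594, -104.617]; s^1: [739.69]; s^0: [-104.617]
First column: [1, -6.4, 12.7931, 1.95594, 739.69, -104.617]. Sign changes = RHP roots = 3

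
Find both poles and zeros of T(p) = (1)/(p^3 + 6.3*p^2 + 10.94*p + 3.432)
Set denominator = 0: p^3 + 6.3*p^2 + 10.94*p + 3.432 = (p + 0.4)(p + 2.6)(p + 3.3) = 0 → Poles: -0.4, -2.6, -3.3
Numerator is a nonzero constant (1) → Zeros: none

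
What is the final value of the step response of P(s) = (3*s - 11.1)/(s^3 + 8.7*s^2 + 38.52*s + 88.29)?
FVT: lim_{t→∞} y(t) = lim_{s→0} s*Y(s) where Y(s) = P(s)/s.
= lim_{s→0} P(s) = P(0) = num(0)/den(0) = -11.1/88.29 = -0.1257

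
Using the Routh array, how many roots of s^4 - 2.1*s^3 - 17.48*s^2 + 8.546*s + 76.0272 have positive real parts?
Routh array:
s^4: [1, -17.48, 76.0272]; s^3: [-2.1, 8.546]; s^2: [-13.4105, 76.0272]; s^1: [-3.3594]; s^0: [76.0272]
First column: [1, -2.1, -13.4105, -3.3594, 76.0272]. Sign changes = RHP roots = 2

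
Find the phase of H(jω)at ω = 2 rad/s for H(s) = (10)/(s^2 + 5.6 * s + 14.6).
Substitute s = j*2: H(j2) = 0.445753 - 0.470984j.
∠H(j2) = atan2(Im, Re) = atan2(-0.470984, 0.445753) = -46.58°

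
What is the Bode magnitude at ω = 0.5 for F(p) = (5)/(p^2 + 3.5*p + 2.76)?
Substitute p = j*0.5: F(j0.5) = 1.34044 - 0.934569j.
|F(j0.5)| = sqrt(Re² + Im²) = 1.634.
20*log₁₀(1.634) = 4.27 dB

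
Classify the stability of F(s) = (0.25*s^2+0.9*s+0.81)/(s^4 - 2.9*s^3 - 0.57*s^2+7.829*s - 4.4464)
Denominator: s^4 - 2.9*s^3 - 0.57*s^2 + 7.829*s - 4.4464 = (s + 1.6)(s - 0.7)(s^2 - 3.8*s + 3.97). Poles: -1.6, 0.7, 1.9 + 0.6j, 1.9 - 0.6j. Unstable (3 pole(s) in RHP)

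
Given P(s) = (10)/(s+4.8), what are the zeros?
Numerator is a nonzero constant (10) → Zeros: none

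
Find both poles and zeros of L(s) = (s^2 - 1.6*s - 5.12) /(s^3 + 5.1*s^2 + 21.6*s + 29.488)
Set denominator = 0: s^3 + 5.1*s^2 + 21.6*s + 29.488 = (s + 1.9)(s^2 + 3.2*s + 15.52) = 0 → Poles: -1.6 + 3.6j, -1.6 - 3.6j, -1.9
Set numerator = 0: s^2 - 1.6*s - 5.12 = (s + 1.6)(s - 3.2) = 0 → Zeros: -1.6, 3.2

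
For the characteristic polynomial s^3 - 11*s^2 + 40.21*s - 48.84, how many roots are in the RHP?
s^3 - 11*s^2 + 40.21*s - 48.84 = (s - 3.7)(s - 3.3)(s - 4). Poles: 3.3, 3.7, 4. RHP poles (Re>0): 3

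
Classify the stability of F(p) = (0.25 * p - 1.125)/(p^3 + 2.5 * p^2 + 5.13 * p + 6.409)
Denominator: p^3 + 2.5*p^2 + 5.13*p + 6.409 = (p + 1.7)(p^2 + 0.8*p + 3.77). Poles: -0.4 + 1.9j, -0.4 - 1.9j, -1.7. Stable (all poles in LHP)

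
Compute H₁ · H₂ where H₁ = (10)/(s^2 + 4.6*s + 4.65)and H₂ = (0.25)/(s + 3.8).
Series: H = H₁ · H₂ = (n₁·n₂)/(d₁·d₂).
Num: n₁·n₂ = 2.5. Den: d₁·d₂ = s^3 + 8.4*s^2 + 22.13*s + 17.67.
H(s) = (2.5)/(s^3 + 8.4*s^2 + 22.13*s + 17.67)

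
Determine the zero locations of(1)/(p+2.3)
Numerator is a nonzero constant (1) → Zeros: none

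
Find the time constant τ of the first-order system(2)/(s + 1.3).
First-order system: τ = -1/pole. Pole = -1.3. τ = -1/(-1.3) = 0.7692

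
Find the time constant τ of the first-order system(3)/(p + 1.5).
First-order system: τ = -1/pole. Pole = -1.5. τ = -1/(-1.5) = 0.6667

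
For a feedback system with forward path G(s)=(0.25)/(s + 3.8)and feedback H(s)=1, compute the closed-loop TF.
Closed-loop T = G/(1+GH).
Numerator: G_num * H_den = 0.25.
Denominator: G_den * H_den + G_num * H_num = (s + 3.8) + (0.25) = s + 4.05.
T(s) = (0.25)/(s + 4.05)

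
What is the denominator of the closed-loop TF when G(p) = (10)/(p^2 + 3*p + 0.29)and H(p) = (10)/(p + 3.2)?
Characteristic poly = G_den * H_den + G_num * H_num = (p^3 + 6.2*p^2 + 9.89*p + 0.928) + (100) = p^3 + 6.2*p^2 + 9.89*p + 100.928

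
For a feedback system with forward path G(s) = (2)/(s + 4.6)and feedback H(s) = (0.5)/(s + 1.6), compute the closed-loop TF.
Closed-loop T = G/(1+GH).
Numerator: G_num * H_den = 2*s + 3.2.
Denominator: G_den * H_den + G_num * H_num = (s^2 + 6.2*s + 7.36) + (1) = s^2 + 6.2*s + 8.36.
T(s) = (2*s + 3.2)/(s^2 + 6.2*s + 8.36)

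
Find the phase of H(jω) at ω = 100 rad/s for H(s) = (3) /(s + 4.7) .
Substitute s = j*100: H(j100) = 0.00140689 - 0.0299339j.
∠H(j100) = atan2(Im, Re) = atan2(-0.0299339, 0.00140689) = -87.31°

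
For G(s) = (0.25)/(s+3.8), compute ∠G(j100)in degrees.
Substitute s = j*100: G(j100) = 9.4863e-05 - 0.0024964j.
∠G(j100) = atan2(Im, Re) = atan2(-0.0024964, 9.4863e-05) = -87.82°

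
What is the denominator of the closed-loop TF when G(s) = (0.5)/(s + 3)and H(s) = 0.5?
Characteristic poly = G_den * H_den + G_num * H_num = (s + 3) + (0.25) = s + 3.25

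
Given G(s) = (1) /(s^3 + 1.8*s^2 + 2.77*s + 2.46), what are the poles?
Set denominator = 0: s^3 + 1.8*s^2 + 2.77*s + 2.46 = (s + 1.2)(s^2 + 0.6*s + 2.05) = 0 → Poles: -0.3 + 1.4j, -0.3 - 1.4j, -1.2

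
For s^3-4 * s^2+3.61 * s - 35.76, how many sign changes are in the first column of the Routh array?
Routh array:
s^3: [1, 3.61]; s^2: [-4, -35.76]; s^1: [-5.33]; s^0: [-35.76]
First column: [1, -4, -5.33, -35.76]. Sign changes = 1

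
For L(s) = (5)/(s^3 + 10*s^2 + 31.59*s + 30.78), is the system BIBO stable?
Denominator: s^3 + 10*s^2 + 31.59*s + 30.78 = (s + 1.9)(s + 3.6)(s + 4.5). Poles: -1.9, -3.6, -4.5. All Re(p)<0: Yes (stable)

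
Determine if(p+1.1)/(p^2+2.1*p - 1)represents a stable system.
Denominator: p^2 + 2.1*p - 1 = (p - 0.4)(p + 2.5). Poles: -2.5, 0.4. All Re(p)<0: No (unstable)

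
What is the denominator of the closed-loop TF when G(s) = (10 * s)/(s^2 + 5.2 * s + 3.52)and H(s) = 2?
Characteristic poly = G_den * H_den + G_num * H_num = (s^2 + 5.2*s + 3.52) + (20*s) = s^2 + 25.2*s + 3.52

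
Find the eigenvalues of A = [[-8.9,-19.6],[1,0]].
Eigenvalues solve det(λI - A) = 0.
Characteristic polynomial: λ^2 + 8.9*λ + 19.6 = 0.
Factor: (λ + 4)(λ + 4.9) = 0.
Roots: -4, -4.9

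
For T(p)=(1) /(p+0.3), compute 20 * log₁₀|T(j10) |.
Substitute p = j*10: T(j10) = 0.0029973 - 0.0999101j.
|T(j10)| = sqrt(Re² + Im²) = 0.09996.
20*log₁₀(0.09996) = -20.00 dB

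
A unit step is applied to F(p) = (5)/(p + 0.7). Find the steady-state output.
FVT: lim_{t→∞} y(t) = lim_{p→0} p*Y(p) where Y(p) = F(p)/p.
= lim_{p→0} F(p) = F(0) = num(0)/den(0) = 5/0.7 = 7.143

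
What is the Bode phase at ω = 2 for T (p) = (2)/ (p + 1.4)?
Substitute p = j*2: T(j2) = 0.469799 - 0.671141j.
∠T(j2) = atan2(Im, Re) = atan2(-0.671141, 0.469799) = -55.01°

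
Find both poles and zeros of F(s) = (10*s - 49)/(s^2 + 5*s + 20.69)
Set denominator = 0: s^2 + 5*s + 20.69 = 0 → Poles: -2.5 + 3.8j, -2.5 - 3.8j
Set numerator = 0: 10*s - 49 = 0 → Zeros: 4.9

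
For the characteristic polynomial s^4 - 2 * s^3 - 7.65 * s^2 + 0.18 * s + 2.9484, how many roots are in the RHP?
s^4 - 2*s^3 - 7.65*s^2 + 0.18*s + 2.9484 = (s - 0.6)(s + 1.8)(s + 0.7)(s - 3.9). Poles: -0.7, -1.8, 0.6, 3.9. RHP poles (Re>0): 2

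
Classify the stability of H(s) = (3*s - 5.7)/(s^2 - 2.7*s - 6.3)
Denominator: s^2 - 2.7*s - 6.3 = (s - 4.2)(s + 1.5). Poles: -1.5, 4.2. Unstable (1 pole(s) in RHP)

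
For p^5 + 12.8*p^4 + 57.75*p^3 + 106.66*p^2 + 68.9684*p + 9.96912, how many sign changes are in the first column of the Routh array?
Routh array:
p^5: [1, 57.75, 68.9684]; p^4: [12.8, 106.66, 9.96912]; p^3: [49.4172, 68.1896]; p^2: [88.9976, 9.96912]; p^1: [62.6541]; p^0: [9.96912]
First column: [1, 12.8, 49.4172, 88.9976, 62.6541, 9.96912]. Sign changes = 0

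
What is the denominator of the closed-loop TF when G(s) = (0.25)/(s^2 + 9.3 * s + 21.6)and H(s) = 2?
Characteristic poly = G_den * H_den + G_num * H_num = (s^2 + 9.3*s + 21.6) + (0.5) = s^2 + 9.3*s + 22.1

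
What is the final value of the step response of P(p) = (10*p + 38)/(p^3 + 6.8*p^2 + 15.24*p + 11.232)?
FVT: lim_{t→∞} y(t) = lim_{p→0} p*Y(p) where Y(p) = P(p)/p.
= lim_{p→0} P(p) = P(0) = num(0)/den(0) = 38/11.232 = 3.383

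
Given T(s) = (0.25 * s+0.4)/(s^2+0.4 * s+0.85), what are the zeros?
Set numerator = 0: 0.25*s + 0.4 = 0 → Zeros: -1.6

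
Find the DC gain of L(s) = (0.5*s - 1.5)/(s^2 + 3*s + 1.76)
DC gain = L(0) = num(0)/den(0) = -1.5/1.76 = -0.8523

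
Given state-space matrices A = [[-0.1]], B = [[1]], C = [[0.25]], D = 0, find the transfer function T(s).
T(s) = C(sI - A)⁻¹B + D.
Characteristic polynomial det(sI - A) = s + 0.1.
Numerator from C·adj(sI-A)·B + D·det(sI-A) = 0.25.
T(s) = (0.25)/(s + 0.1)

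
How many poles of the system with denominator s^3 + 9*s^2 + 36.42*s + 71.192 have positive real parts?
s^3 + 9*s^2 + 36.42*s + 71.192 = (s + 4.4)(s^2 + 4.6*s + 16.18). Poles: -2.3 + 3.3j, -2.3 - 3.3j, -4.4. RHP poles (Re>0): 0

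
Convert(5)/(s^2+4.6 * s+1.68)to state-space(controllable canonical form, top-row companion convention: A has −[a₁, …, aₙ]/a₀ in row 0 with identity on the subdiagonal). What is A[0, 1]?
Reachable canonical form for den = s^2 + 4.6*s + 1.68: top row of A = -[a₁,a₂,...,aₙ]/a₀, ones on the subdiagonal, zeros elsewhere.
A = [[-4.6, -1.68], [1, 0]].
A[0,1] = -1.68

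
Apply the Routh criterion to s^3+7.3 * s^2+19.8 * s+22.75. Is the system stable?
Routh array:
s^3: [1, 19.8]; s^2: [7.3, 22.75]; s^1: [16.6836]; s^0: [22.75]
First column: [1, 7.3, 16.6836, 22.75]. Sign changes = 0.
Yes, stable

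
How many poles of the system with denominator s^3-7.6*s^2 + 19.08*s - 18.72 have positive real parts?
s^3 - 7.6*s^2 + 19.08*s - 18.72 = (s - 4)(s^2 - 3.6*s + 4.68). Poles: 1.8 + 1.2j, 1.8 - 1.2j, 4. RHP poles (Re>0): 3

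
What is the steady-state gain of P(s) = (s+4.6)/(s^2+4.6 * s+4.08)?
DC gain = P(0) = num(0)/den(0) = 4.6/4.08 = 1.127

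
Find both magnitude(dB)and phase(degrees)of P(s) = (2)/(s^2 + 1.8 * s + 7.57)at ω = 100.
Substitute s = j*100: P(j100) = -0.000200087 - 3.60429e-06j.
|P| = 20*log₁₀(sqrt(Re²+Im²)) = -73.97 dB.
∠P = atan2(Im, Re) = -178.97°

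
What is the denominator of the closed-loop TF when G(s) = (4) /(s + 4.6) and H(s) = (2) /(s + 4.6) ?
Characteristic poly = G_den * H_den + G_num * H_num = (s^2 + 9.2*s + 21.16) + (8) = s^2 + 9.2*s + 29.16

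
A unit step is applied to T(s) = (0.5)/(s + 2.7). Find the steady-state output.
FVT: lim_{t→∞} y(t) = lim_{s→0} s*Y(s) where Y(s) = T(s)/s.
= lim_{s→0} T(s) = T(0) = num(0)/den(0) = 0.5/2.7 = 0.1852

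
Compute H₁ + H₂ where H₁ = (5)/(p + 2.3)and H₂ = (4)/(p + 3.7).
Parallel: H = H₁ + H₂ = (n₁·d₂ + n₂·d₁)/(d₁·d₂).
n₁·d₂ = 5*p + 18.5. n₂·d₁ = 4*p + 9.2. Sum = 9*p + 27.7. d₁·d₂ = p^2 + 6*p + 8.51.
H(p) = (9*p + 27.7)/(p^2 + 6*p + 8.51)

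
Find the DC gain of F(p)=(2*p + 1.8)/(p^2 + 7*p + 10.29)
DC gain = F(0) = num(0)/den(0) = 1.8/10.29 = 0.1749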